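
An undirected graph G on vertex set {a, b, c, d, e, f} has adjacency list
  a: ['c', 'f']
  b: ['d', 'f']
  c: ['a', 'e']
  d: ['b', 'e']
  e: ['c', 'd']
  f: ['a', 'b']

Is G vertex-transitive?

Every vertex has degree 2 and the graph is connected, so G is the 6-cycle C_6. The automorphisms of the 6-cycle are exactly the symmetries of a regular 6-gon: the dihedral group D_6, |D_6| = 12. Under this action every vertex can be carried to every other, so G is vertex-transitive.

Yes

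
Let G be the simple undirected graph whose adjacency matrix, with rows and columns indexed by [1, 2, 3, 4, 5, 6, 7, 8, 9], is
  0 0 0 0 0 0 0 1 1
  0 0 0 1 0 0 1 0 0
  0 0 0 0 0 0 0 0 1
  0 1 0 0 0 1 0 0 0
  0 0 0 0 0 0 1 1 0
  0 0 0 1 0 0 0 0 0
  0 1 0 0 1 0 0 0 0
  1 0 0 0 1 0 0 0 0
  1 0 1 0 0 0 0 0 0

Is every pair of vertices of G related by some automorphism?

Automorphisms preserve degree, but G has vertices of degree 1 and vertices of degree 2; no automorphism maps one to the other, so G is not vertex-transitive.

No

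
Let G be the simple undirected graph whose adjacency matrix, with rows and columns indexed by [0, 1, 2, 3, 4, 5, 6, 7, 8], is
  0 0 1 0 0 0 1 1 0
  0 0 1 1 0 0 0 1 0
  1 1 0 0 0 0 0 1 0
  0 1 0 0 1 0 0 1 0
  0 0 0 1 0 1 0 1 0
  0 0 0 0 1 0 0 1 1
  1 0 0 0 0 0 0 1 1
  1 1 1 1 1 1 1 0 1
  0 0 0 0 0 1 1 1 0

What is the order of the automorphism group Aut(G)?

Vertex 7 is the unique vertex of degree 8; the remaining 8 vertices each have degree 3 and induce a cycle, so G is the wheel on 9 vertices with hub 7. With the hub fixed, the remaining symmetry is that of the rim cycle C_8, giving the dihedral group D_8.

16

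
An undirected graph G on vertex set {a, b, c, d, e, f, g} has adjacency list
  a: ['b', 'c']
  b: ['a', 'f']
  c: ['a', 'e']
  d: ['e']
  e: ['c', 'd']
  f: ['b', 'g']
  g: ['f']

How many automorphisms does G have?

2

The degree sequence is [2, 2, 2, 1, 2, 2, 1]; the two degree-1 vertices d and g are the ends of a path, so G = P_7. A path has exactly one nontrivial symmetry — reversal — giving Aut(G) of order 2.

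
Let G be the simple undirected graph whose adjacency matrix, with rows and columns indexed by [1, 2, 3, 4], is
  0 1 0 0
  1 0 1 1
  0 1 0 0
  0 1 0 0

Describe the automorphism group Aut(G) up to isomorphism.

Vertex 2 has degree 3 and every other vertex has degree 1, so G is the star K_{1,3} with centre 2. Any automorphism fixes the centre and permutes the 3 leaves freely, so Aut(G) ≅ S_3 of order 3! = 6.

S_3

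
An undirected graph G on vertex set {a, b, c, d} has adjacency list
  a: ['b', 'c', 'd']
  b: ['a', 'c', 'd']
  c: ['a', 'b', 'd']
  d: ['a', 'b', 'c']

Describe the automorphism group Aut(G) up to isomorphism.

the symmetric group on 4 letters

All 4 vertices are pairwise adjacent: G = K_4. Every bijection on the vertex set is an automorphism of K_4; hence Aut(K_4) ≅ S_4, order 24.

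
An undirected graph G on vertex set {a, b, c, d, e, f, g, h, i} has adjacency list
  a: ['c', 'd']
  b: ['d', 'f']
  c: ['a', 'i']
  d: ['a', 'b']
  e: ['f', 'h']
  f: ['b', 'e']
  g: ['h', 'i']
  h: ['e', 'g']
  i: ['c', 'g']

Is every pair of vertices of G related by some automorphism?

G is 2-regular and connected on 9 vertices, i.e. the cycle C_9. C_9 has 9 rotations and 9 reflections, so Aut(C_9) ≅ D_9 of order 18. This group acts transitively on the 9 vertices.

Yes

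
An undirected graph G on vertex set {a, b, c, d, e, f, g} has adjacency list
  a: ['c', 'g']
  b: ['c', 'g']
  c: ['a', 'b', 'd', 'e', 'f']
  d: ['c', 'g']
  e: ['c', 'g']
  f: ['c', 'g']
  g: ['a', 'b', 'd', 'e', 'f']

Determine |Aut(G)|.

240

The vertices split by degree into {c, g} (degree 5) and {a, b, d, e, f} (degree 2); every edge runs between the two parts, so G is the complete bipartite graph K_{2,5}. Automorphisms preserve the bipartition setwise (since the parts differ in size) and act as S_5 × S_2 within it; |Aut| = 240.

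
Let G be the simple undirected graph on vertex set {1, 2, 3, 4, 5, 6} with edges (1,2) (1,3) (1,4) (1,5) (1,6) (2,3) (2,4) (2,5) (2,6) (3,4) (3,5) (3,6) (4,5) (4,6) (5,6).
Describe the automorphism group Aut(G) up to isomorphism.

Every vertex has degree 5, so G is the complete graph K_6. Every bijection on the vertex set is an automorphism of K_6; hence Aut(K_6) ≅ S_6, order 720.

S_6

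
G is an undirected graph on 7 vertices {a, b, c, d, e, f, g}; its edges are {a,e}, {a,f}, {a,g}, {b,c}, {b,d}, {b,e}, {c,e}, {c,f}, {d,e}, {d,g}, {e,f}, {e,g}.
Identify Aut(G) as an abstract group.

Vertex e is the unique vertex of degree 6; the remaining 6 vertices each have degree 3 and induce a cycle, so G is the wheel on 7 vertices with hub e. With the hub fixed, the remaining symmetry is that of the rim cycle C_6, giving the dihedral group D_6.

D_6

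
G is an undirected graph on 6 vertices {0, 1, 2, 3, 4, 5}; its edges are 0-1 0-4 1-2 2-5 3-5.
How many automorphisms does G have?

2

The degree sequence is [2, 2, 2, 1, 1, 2]; the two degree-1 vertices 3 and 4 are the ends of a path, so G = P_6. A path has exactly one nontrivial symmetry — reversal — giving Aut(G) of order 2.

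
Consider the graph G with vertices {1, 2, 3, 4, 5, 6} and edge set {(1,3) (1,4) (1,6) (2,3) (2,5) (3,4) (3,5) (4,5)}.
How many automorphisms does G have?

Degrees alone do not determine every vertex (e.g. 1 and 4 both have degree 3), but their neighbour-degree multisets differ: N(1) has degrees [1, 3, 4] while N(4) has degrees [3, 3, 4]. Repeating this refinement separates all vertices, so the only automorphism is the identity.

1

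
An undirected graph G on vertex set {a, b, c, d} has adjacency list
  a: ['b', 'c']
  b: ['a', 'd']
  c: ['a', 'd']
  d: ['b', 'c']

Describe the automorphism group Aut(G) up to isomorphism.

the hyperoctahedral group B_2

G is 2-regular and bipartite on 2^2 = 4 vertices with girth 4; it is the hypercube graph Q_2. Aut(Q_2) consists of the signed permutations of the 2 coordinate axes: 2! permutations times 2^2 sign flips, so |Aut| = 2^2·2! = 8.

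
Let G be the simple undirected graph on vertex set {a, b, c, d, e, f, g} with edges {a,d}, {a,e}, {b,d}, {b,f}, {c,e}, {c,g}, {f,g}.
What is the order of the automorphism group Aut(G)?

14

Every vertex has degree 2 and the graph is connected, so G is the 7-cycle C_7. C_7 has 7 rotations and 7 reflections, so Aut(C_7) ≅ D_7 of order 14.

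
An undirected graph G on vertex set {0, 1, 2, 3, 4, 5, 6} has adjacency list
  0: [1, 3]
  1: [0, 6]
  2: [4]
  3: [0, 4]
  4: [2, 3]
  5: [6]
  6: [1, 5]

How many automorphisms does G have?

The degree sequence is [2, 2, 1, 2, 2, 1, 2]; the two degree-1 vertices 2 and 5 are the ends of a path, so G = P_7. A path has exactly one nontrivial symmetry — reversal — giving Aut(G) of order 2.

2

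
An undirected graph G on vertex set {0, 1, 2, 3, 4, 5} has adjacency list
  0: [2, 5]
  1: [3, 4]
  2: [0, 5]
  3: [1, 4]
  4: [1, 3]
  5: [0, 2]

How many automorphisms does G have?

72

G has two connected components, {0, 2, 5} and {1, 3, 4}; each is 2-regular, so G = C_3 ⊔ C_3. With two isomorphic components, Aut(G) = Aut(C_3) ≀ S_2 = (D_3 × D_3) ⋊ Z_2: permute each cycle by D_3, then optionally swap the two cycles. Order 2·(2·3)² = 72.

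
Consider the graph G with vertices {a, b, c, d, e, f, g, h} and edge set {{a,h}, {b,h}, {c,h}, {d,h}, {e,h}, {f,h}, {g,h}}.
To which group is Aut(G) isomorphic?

Vertex h has degree 7 and every other vertex has degree 1, so G is the star K_{1,7} with centre h. The 7 leaves are pairwise interchangeable while the centre is fixed, giving Aut(G) = S_7.

the symmetric group on 7 letters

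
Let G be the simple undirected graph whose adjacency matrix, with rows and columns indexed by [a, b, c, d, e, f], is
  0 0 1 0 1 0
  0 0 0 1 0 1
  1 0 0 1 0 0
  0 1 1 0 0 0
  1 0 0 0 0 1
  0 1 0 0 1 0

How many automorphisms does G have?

G is 2-regular and connected on 6 vertices, i.e. the cycle C_6. The automorphisms of the 6-cycle are exactly the symmetries of a regular 6-gon: the dihedral group D_6, |D_6| = 12.

12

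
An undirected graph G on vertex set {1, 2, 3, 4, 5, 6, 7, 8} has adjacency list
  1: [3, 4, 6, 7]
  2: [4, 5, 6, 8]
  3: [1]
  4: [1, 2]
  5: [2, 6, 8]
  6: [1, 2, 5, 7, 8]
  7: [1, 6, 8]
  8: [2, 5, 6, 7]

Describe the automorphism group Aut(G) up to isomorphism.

The degree sequence is [4, 4, 1, 2, 3, 5, 3, 4]. Checking the degree-preserving permutations of the vertex set shows that none except the identity preserves every edge, so Aut(G) is trivial.

1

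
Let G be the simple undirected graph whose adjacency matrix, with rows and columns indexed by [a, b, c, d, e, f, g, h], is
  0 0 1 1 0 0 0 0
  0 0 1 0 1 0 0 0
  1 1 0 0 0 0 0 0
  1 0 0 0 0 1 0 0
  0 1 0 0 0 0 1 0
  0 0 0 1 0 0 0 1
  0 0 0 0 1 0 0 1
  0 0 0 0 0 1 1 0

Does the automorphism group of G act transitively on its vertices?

Yes

Every vertex has degree 2 and the graph is connected, so G is the 8-cycle C_8. The automorphisms of the 8-cycle are exactly the symmetries of a regular 8-gon: the dihedral group D_8, |D_8| = 16. This group acts transitively on the 8 vertices.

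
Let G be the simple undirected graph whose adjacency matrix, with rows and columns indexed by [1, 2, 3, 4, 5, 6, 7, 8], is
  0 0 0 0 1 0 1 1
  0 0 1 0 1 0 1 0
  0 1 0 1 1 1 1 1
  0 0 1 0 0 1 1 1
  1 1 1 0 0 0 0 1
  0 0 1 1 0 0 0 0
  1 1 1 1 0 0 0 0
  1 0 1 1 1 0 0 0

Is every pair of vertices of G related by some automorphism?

No

Vertex 3 is the only vertex of degree 6, so every automorphism fixes it; G is not vertex-transitive.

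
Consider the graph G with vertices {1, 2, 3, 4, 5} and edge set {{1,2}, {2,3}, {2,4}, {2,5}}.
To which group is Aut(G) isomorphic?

Vertex 2 has degree 4 and every other vertex has degree 1, so G is the star K_{1,4} with centre 2. The 4 leaves are pairwise interchangeable while the centre is fixed, giving Aut(G) = S_4.

the symmetric group on 4 letters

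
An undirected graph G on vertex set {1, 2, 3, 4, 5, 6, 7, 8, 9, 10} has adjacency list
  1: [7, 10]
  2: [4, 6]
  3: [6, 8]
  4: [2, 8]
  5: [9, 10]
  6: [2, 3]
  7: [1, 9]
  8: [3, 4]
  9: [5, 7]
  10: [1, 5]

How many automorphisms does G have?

200

G has two connected components, {1, 5, 7, 9, 10} and {2, 3, 4, 6, 8}; each is 2-regular, so G = C_5 ⊔ C_5. Aut of a disjoint union of two copies of C_5 is the wreath product D_5 ≀ Z_2, of order 2·10² = 200.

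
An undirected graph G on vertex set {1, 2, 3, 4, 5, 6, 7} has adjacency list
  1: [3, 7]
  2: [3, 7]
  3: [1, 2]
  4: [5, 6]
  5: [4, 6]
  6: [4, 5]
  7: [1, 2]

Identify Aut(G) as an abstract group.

G has two connected components, {1, 2, 3, 7} and {4, 5, 6}; each is 2-regular, so G = C_4 ⊔ C_3. The components are non-isomorphic (different sizes), so Aut(G) = Aut(C_4) × Aut(C_3) = D_4 × D_3 of order 8·6 = 48.

D_4 × D_3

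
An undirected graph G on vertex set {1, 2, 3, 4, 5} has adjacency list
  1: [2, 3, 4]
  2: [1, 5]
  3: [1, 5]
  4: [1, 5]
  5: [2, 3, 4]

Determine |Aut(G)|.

The vertices split by degree into {1, 5} (degree 3) and {2, 3, 4} (degree 2); every edge runs between the two parts, so G is the complete bipartite graph K_{2,3}. The parts have unequal sizes, so no automorphism swaps them; each part is permuted independently, giving S_3 × S_2 of order 3!·2! = 12.

12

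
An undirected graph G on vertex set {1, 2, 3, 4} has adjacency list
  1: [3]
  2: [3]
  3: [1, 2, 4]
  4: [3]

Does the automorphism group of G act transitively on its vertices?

Vertex 3 is the only vertex of degree 3, so every automorphism fixes it; G is not vertex-transitive.

No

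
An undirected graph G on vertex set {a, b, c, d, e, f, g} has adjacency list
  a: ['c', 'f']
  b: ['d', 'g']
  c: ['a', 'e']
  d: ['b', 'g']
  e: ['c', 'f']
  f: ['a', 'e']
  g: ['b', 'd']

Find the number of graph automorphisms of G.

G has two connected components, {a, c, e, f} and {b, d, g}; each is 2-regular, so G = C_4 ⊔ C_3. No automorphism exchanges components of different sizes, hence Aut(G) is the direct product D_4 × D_3, order 48.

48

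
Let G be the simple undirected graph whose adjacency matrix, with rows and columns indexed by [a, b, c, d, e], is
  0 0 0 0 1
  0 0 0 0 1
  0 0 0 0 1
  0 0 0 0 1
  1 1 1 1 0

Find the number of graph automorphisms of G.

Vertex e has degree 4 and every other vertex has degree 1, so G is the star K_{1,4} with centre e. Any automorphism fixes the centre and permutes the 4 leaves freely, so Aut(G) ≅ S_4 of order 4! = 24.

24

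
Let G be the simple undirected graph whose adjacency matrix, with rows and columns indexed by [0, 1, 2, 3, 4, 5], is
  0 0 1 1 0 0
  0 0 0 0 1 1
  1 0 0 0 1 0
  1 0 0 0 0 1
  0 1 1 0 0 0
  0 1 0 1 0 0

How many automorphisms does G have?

G is 2-regular and connected on 6 vertices, i.e. the cycle C_6. C_6 has 6 rotations and 6 reflections, so Aut(C_6) ≅ D_6 of order 12.

12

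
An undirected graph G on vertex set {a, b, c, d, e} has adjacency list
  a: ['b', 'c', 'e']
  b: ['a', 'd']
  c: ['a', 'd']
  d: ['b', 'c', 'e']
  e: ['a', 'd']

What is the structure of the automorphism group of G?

S_3 × S_2

The vertices split by degree into {a, d} (degree 3) and {b, c, e} (degree 2); every edge runs between the two parts, so G is the complete bipartite graph K_{2,3}. Automorphisms preserve the bipartition setwise (since the parts differ in size) and act as S_3 × S_2 within it; |Aut| = 12.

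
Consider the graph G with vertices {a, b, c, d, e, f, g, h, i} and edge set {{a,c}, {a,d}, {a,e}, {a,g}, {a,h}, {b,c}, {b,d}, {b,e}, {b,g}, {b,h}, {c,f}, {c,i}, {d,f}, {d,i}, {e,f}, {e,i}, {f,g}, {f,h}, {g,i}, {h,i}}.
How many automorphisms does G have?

2880

The vertices split by degree into {a, b, f, i} (degree 5) and {c, d, e, g, h} (degree 4); every edge runs between the two parts, so G is the complete bipartite graph K_{4,5}. Automorphisms preserve the bipartition setwise (since the parts differ in size) and act as S_5 × S_4 within it; |Aut| = 2880.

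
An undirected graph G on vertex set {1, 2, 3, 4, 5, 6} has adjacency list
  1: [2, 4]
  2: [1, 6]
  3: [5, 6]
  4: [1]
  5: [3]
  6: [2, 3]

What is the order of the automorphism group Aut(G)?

2

The degree sequence is [2, 2, 2, 1, 1, 2]; the two degree-1 vertices 4 and 5 are the ends of a path, so G = P_6. The only nontrivial automorphism of a path is the end-to-end reflection, so Aut(G) ≅ Z_2.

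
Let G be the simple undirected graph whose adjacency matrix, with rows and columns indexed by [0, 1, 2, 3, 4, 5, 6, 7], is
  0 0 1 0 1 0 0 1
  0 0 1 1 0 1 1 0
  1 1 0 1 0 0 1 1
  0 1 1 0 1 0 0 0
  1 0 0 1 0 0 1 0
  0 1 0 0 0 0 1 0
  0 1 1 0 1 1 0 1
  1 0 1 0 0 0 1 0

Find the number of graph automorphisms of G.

The degree sequence is [3, 4, 5, 3, 3, 2, 5, 3]. Checking the degree-preserving permutations of the vertex set shows that none except the identity preserves every edge, so Aut(G) is trivial.

1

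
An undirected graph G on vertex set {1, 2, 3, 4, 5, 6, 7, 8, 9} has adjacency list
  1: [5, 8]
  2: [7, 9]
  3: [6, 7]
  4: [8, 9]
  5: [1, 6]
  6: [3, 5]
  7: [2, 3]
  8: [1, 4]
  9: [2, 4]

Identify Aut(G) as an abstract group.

D_9

G is 2-regular and connected on 9 vertices, i.e. the cycle C_9. The automorphisms of the 9-cycle are exactly the symmetries of a regular 9-gon: the dihedral group D_9, |D_9| = 18.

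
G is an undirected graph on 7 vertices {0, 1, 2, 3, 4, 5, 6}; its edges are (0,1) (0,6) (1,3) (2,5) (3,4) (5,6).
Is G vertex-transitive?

No

Automorphisms preserve degree, but G has vertices of degree 1 and vertices of degree 2; no automorphism maps one to the other, so G is not vertex-transitive.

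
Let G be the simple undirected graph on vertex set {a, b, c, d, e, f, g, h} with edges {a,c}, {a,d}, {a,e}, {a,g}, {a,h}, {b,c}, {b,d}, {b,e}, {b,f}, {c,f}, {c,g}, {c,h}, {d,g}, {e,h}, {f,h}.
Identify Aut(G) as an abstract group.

{e}

The degree sequence is [5, 4, 5, 3, 3, 3, 3, 4]. Checking the degree-preserving permutations of the vertex set shows that none except the identity preserves every edge, so Aut(G) is trivial.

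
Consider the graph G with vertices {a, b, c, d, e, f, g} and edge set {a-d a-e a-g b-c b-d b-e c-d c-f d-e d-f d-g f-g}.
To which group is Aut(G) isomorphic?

Vertex d is the unique vertex of degree 6; the remaining 6 vertices each have degree 3 and induce a cycle, so G is the wheel on 7 vertices with hub d. Every automorphism fixes the hub and acts on the rim 6-cycle, so Aut(G) ≅ Aut(C_6) = D_6 of order 12.

D_6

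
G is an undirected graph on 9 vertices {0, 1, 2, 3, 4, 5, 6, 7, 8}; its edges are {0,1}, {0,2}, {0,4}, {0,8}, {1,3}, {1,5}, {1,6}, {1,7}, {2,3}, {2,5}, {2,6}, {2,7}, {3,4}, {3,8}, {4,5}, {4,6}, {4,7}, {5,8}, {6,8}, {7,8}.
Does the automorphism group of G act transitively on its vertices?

No

Automorphisms preserve degree, but G has vertices of degree 4 and vertices of degree 5; no automorphism maps one to the other, so G is not vertex-transitive.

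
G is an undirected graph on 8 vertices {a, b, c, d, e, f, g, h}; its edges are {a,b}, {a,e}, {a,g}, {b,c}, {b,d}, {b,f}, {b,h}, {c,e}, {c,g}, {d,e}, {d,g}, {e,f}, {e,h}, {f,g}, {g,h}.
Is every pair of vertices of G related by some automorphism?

No

Automorphisms preserve degree, but G has vertices of degree 3 and vertices of degree 5; no automorphism maps one to the other, so G is not vertex-transitive.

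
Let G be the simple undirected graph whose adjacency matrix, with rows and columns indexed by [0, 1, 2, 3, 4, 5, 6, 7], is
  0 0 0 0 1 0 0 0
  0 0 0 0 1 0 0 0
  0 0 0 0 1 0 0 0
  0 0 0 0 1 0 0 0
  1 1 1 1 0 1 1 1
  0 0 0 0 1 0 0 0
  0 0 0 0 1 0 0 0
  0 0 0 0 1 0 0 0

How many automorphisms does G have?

5040

Vertex 4 has degree 7 and every other vertex has degree 1, so G is the star K_{1,7} with centre 4. The 7 leaves are pairwise interchangeable while the centre is fixed, giving Aut(G) = S_7.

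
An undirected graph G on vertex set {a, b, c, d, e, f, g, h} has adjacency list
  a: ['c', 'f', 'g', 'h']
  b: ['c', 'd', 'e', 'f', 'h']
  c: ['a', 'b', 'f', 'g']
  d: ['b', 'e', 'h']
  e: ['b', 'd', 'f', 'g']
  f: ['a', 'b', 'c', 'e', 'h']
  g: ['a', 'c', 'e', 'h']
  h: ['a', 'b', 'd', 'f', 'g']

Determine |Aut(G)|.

The degree sequence is [4, 5, 4, 3, 4, 5, 4, 5]. Checking the degree-preserving permutations of the vertex set shows that none except the identity preserves every edge, so Aut(G) is trivial.

1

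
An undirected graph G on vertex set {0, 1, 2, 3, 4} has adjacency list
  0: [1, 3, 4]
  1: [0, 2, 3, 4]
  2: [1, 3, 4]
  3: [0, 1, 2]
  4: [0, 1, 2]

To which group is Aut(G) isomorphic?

the dihedral group of order 8

Vertex 1 is the unique vertex of degree 4; the remaining 4 vertices each have degree 3 and induce a cycle, so G is the wheel on 5 vertices with hub 1. With the hub fixed, the remaining symmetry is that of the rim cycle C_4, giving the dihedral group D_4.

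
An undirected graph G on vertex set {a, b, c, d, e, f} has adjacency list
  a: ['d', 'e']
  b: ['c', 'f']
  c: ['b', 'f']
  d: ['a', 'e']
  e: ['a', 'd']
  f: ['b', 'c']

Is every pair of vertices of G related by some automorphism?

G has two connected components, {b, c, f} and {a, d, e}; each is 2-regular, so G = C_3 ⊔ C_3. With two isomorphic components, Aut(G) = Aut(C_3) ≀ S_2 = (D_3 × D_3) ⋊ Z_2: permute each cycle by D_3, then optionally swap the two cycles. Order 2·(2·3)² = 72. Under this action every vertex can be carried to every other, so G is vertex-transitive.

Yes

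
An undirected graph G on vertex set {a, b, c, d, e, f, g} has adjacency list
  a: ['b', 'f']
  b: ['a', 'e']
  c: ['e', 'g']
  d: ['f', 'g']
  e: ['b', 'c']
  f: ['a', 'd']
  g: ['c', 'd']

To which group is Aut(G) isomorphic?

Every vertex has degree 2 and the graph is connected, so G is the 7-cycle C_7. C_7 has 7 rotations and 7 reflections, so Aut(C_7) ≅ D_7 of order 14.

D_7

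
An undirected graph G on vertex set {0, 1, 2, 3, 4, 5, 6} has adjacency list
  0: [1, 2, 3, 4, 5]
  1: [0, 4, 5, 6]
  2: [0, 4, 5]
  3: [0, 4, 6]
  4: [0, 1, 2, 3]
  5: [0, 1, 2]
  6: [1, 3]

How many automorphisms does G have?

1

The degree sequence is [5, 4, 3, 3, 4, 3, 2]. Checking the degree-preserving permutations of the vertex set shows that none except the identity preserves every edge, so Aut(G) is trivial.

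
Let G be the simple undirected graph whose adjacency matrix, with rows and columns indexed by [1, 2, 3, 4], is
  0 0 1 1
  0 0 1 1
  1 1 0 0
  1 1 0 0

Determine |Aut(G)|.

8

G is 2-regular and connected on 4 vertices, i.e. the cycle C_4. C_4 has 4 rotations and 4 reflections, so Aut(C_4) ≅ D_4 of order 8.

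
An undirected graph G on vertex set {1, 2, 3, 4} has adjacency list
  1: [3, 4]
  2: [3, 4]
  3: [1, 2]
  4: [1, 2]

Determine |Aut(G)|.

G is 2-regular and bipartite on 2^2 = 4 vertices with girth 4; it is the hypercube graph Q_2. Aut(Q_2) consists of the signed permutations of the 2 coordinate axes: 2! permutations times 2^2 sign flips, so |Aut| = 2^2·2! = 8.

8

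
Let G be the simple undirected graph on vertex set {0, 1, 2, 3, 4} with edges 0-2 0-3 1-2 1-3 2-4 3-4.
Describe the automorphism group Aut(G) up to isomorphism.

The vertices split by degree into {2, 3} (degree 3) and {0, 1, 4} (degree 2); every edge runs between the two parts, so G is the complete bipartite graph K_{2,3}. Automorphisms preserve the bipartition setwise (since the parts differ in size) and act as S_3 × S_2 within it; |Aut| = 12.

S_3 × S_2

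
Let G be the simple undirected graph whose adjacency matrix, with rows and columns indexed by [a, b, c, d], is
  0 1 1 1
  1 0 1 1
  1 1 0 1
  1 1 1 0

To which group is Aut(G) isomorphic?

S_4

All 4 vertices are pairwise adjacent: G = K_4. Every bijection on the vertex set is an automorphism of K_4; hence Aut(K_4) ≅ S_4, order 24.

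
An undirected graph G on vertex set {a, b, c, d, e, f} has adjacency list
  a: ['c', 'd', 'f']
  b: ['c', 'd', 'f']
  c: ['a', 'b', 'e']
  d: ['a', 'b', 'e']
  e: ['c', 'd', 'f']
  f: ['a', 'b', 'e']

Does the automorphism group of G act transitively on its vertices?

G is 3-regular and bipartite with parts {a, b, e} and {c, d, f} (each part is independent and every cross-pair is an edge), so G = K_{3,3}. Each part can be permuted independently (S_3 × S_3) and the two equal-size parts can also be swapped, giving (S_3 × S_3) ⋊ Z_2 of order 2·(3!)² = 72. This group acts transitively on the 6 vertices.

Yes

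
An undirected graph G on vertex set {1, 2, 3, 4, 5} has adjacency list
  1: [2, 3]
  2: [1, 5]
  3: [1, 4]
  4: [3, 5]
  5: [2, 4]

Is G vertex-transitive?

Every vertex has degree 2 and the graph is connected, so G is the 5-cycle C_5. C_5 has 5 rotations and 5 reflections, so Aut(C_5) ≅ D_5 of order 10. Under this action every vertex can be carried to every other, so G is vertex-transitive.

Yes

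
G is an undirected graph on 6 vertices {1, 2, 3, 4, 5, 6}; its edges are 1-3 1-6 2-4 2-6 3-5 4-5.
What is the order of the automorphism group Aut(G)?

12

G is 2-regular and connected on 6 vertices, i.e. the cycle C_6. C_6 has 6 rotations and 6 reflections, so Aut(C_6) ≅ D_6 of order 12.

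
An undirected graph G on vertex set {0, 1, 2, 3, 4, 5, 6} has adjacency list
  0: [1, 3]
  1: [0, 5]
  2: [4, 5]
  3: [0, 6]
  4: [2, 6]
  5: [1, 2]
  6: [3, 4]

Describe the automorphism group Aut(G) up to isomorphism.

the dihedral group of order 14

Every vertex has degree 2 and the graph is connected, so G is the 7-cycle C_7. The automorphisms of the 7-cycle are exactly the symmetries of a regular 7-gon: the dihedral group D_7, |D_7| = 14.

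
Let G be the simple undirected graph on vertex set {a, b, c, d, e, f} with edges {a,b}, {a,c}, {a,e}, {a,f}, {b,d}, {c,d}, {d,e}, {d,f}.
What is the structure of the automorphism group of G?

S_4 × S_2

The vertices split by degree into {a, d} (degree 4) and {b, c, e, f} (degree 2); every edge runs between the two parts, so G is the complete bipartite graph K_{2,4}. Automorphisms preserve the bipartition setwise (since the parts differ in size) and act as S_4 × S_2 within it; |Aut| = 48.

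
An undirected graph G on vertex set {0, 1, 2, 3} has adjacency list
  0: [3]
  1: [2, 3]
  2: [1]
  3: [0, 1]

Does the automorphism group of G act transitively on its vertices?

No

Automorphisms preserve degree, but G has vertices of degree 1 and vertices of degree 2; no automorphism maps one to the other, so G is not vertex-transitive.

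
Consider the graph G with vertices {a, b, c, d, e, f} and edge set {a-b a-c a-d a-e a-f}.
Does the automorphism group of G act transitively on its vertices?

Vertex a is the only vertex of degree 5, so every automorphism fixes it; G is not vertex-transitive.

No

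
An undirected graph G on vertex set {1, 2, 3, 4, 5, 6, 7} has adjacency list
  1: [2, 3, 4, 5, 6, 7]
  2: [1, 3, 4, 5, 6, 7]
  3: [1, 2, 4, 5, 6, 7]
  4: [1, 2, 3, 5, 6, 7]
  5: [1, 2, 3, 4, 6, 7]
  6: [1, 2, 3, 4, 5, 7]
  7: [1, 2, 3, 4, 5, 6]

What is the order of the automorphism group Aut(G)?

All 7 vertices are pairwise adjacent: G = K_7. Any permutation of the 7 vertices preserves K_7, so Aut(K_7) = S_7 of order 7! = 5040.

5040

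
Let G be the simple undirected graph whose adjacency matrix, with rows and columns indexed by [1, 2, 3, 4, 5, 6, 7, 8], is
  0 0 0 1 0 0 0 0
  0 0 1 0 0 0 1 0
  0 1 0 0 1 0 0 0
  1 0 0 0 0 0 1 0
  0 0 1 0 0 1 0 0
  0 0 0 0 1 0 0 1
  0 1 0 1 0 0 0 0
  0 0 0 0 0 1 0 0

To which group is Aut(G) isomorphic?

The degree sequence is [1, 2, 2, 2, 2, 2, 2, 1]; the two degree-1 vertices 1 and 8 are the ends of a path, so G = P_8. The only nontrivial automorphism of a path is the end-to-end reflection, so Aut(G) ≅ Z_2.

the cyclic group of order 2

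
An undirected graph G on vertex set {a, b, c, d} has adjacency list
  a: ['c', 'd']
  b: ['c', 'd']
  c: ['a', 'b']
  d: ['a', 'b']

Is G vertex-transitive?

Yes

G is 2-regular and bipartite on 2^2 = 4 vertices with girth 4; it is the hypercube graph Q_2. Aut(Q_2) consists of the signed permutations of the 2 coordinate axes: 2! permutations times 2^2 sign flips, so |Aut| = 2^2·2! = 8. Under this action every vertex can be carried to every other, so G is vertex-transitive.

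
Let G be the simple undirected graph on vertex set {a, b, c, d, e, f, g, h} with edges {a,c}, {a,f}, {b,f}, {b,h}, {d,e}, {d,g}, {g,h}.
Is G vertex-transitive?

No

Automorphisms preserve degree, but G has vertices of degree 1 and vertices of degree 2; no automorphism maps one to the other, so G is not vertex-transitive.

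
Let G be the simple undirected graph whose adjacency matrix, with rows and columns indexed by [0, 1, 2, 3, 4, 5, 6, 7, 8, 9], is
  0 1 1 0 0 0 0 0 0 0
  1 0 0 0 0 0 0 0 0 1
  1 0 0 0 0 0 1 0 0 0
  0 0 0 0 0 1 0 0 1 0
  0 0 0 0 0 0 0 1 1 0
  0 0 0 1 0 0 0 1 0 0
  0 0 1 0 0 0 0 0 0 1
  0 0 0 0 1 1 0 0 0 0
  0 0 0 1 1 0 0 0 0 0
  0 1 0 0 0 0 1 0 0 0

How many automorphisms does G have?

200

G has two connected components, {0, 1, 2, 6, 9} and {3, 4, 5, 7, 8}; each is 2-regular, so G = C_5 ⊔ C_5. With two isomorphic components, Aut(G) = Aut(C_5) ≀ S_2 = (D_5 × D_5) ⋊ Z_2: permute each cycle by D_5, then optionally swap the two cycles. Order 2·(2·5)² = 200.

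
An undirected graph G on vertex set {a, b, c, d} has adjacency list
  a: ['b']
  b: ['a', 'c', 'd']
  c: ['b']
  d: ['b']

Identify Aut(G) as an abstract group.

the symmetric group on 3 letters

Vertex b has degree 3 and every other vertex has degree 1, so G is the star K_{1,3} with centre b. The 3 leaves are pairwise interchangeable while the centre is fixed, giving Aut(G) = S_3.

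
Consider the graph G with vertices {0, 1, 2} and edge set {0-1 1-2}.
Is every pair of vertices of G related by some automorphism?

Vertex 1 is the only vertex of degree 2, so every automorphism fixes it; G is not vertex-transitive.

No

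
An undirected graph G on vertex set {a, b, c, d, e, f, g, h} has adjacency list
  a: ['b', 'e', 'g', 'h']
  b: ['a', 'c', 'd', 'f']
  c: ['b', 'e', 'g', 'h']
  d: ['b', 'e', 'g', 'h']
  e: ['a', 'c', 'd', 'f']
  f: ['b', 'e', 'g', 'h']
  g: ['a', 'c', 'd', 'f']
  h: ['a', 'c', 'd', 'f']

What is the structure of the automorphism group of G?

(S_4 × S_4) ⋊ Z_2

G is 4-regular and bipartite with parts {b, e, g, h} and {a, c, d, f} (each part is independent and every cross-pair is an edge), so G = K_{4,4}. Aut(K_{4,4}) is the wreath product S_4 ≀ Z_2: permute within each part, then optionally swap the parts; |Aut| = 2·(4!)² = 1152.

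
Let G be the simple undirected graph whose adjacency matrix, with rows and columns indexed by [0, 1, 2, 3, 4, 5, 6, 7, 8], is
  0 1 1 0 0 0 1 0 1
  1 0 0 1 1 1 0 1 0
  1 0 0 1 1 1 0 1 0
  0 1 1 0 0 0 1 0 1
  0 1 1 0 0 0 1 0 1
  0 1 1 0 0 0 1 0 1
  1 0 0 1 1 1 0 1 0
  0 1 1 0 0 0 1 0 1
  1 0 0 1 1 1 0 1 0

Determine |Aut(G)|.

2880

The vertices split by degree into {1, 2, 6, 8} (degree 5) and {0, 3, 4, 5, 7} (degree 4); every edge runs between the two parts, so G is the complete bipartite graph K_{4,5}. The parts have unequal sizes, so no automorphism swaps them; each part is permuted independently, giving S_4 × S_5 of order 4!·5! = 2880.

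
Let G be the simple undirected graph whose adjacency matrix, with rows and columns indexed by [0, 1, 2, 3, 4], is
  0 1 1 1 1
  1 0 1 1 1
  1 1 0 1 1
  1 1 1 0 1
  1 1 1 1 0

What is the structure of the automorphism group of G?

Every vertex has degree 4, so G is the complete graph K_5. Every bijection on the vertex set is an automorphism of K_5; hence Aut(K_5) ≅ S_5, order 120.

the symmetric group on 5 letters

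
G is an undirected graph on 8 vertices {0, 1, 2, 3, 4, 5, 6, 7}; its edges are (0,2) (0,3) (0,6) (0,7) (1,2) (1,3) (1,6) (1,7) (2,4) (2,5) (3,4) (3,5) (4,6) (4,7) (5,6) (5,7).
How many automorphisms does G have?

1152

G is 4-regular and bipartite with parts {2, 3, 6, 7} and {0, 1, 4, 5} (each part is independent and every cross-pair is an edge), so G = K_{4,4}. Aut(K_{4,4}) is the wreath product S_4 ≀ Z_2: permute within each part, then optionally swap the parts; |Aut| = 2·(4!)² = 1152.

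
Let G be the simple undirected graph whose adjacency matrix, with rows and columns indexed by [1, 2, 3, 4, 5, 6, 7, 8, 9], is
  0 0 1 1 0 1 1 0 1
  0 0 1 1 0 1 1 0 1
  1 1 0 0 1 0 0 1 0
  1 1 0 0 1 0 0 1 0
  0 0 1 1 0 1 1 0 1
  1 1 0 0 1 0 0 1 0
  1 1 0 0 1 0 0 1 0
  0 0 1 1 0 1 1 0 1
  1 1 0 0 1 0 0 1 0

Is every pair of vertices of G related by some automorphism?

No

Automorphisms preserve degree, but G has vertices of degree 4 and vertices of degree 5; no automorphism maps one to the other, so G is not vertex-transitive.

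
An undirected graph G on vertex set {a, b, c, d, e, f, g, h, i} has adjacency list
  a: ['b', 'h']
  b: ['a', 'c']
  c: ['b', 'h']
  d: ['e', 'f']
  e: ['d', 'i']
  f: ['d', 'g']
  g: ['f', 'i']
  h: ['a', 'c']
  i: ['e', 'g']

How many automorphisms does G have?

80

G has two connected components, {d, e, f, g, i} and {a, b, c, h}; each is 2-regular, so G = C_5 ⊔ C_4. No automorphism exchanges components of different sizes, hence Aut(G) is the direct product D_4 × D_5, order 80.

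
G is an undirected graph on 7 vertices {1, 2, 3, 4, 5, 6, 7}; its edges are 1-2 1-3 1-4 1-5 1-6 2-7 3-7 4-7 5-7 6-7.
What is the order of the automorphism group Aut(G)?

240

The vertices split by degree into {1, 7} (degree 5) and {2, 3, 4, 5, 6} (degree 2); every edge runs between the two parts, so G is the complete bipartite graph K_{2,5}. Automorphisms preserve the bipartition setwise (since the parts differ in size) and act as S_5 × S_2 within it; |Aut| = 240.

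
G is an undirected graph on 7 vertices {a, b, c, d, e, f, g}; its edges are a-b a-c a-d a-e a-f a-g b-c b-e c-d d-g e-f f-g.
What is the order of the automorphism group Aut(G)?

Vertex a is the unique vertex of degree 6; the remaining 6 vertices each have degree 3 and induce a cycle, so G is the wheel on 7 vertices with hub a. With the hub fixed, the remaining symmetry is that of the rim cycle C_6, giving the dihedral group D_6.

12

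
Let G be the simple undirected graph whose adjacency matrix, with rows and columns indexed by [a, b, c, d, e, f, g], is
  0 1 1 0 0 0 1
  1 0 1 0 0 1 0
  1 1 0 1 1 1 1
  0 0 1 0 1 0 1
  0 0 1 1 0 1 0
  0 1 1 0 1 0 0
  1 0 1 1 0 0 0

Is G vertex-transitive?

No

Vertex c is the only vertex of degree 6, so every automorphism fixes it; G is not vertex-transitive.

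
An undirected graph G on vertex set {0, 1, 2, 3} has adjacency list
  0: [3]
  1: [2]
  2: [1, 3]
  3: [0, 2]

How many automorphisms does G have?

The degree sequence is [1, 1, 2, 2]; the two degree-1 vertices 0 and 1 are the ends of a path, so G = P_4. A path has exactly one nontrivial symmetry — reversal — giving Aut(G) of order 2.

2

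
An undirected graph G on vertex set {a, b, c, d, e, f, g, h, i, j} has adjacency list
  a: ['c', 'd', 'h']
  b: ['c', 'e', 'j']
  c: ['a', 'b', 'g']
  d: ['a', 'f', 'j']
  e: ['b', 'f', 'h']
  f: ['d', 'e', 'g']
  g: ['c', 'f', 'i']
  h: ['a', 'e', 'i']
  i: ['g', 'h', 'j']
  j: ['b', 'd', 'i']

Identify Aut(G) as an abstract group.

S_5

G is 3-regular on 10 vertices with no triangles and no 4-cycles (girth 5): this is the Petersen graph. Viewing the Petersen graph as the Kneser graph K(5,2) — vertices are 2-subsets of {1,…,5}, edges join disjoint pairs — its automorphisms are exactly the permutations of the 5-element set, so Aut ≅ S_5 of order 120.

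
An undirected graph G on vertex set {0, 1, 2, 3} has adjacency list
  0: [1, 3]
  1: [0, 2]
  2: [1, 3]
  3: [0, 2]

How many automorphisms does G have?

G is 2-regular and bipartite on 2^2 = 4 vertices with girth 4; it is the hypercube graph Q_2. The symmetry group of the 2-cube is the hyperoctahedral group B_2 = Z_2 ≀ S_2, of order 2^2·2! = 8.

8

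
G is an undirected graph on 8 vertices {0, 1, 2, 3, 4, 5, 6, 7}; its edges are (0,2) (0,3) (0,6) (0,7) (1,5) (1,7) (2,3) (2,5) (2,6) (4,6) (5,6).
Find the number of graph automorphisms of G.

Degrees alone do not determine every vertex (e.g. 0 and 2 both have degree 4), but their neighbour-degree multisets differ: N(0) has degrees [2, 2, 4, 4] while N(2) has degrees [2, 3, 4, 4]. Repeating this refinement separates all vertices, so the only automorphism is the identity.

1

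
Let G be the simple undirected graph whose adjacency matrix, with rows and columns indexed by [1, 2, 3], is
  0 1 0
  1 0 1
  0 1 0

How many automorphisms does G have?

2

The degree sequence is [1, 2, 1]; the two degree-1 vertices 1 and 3 are the ends of a path, so G = P_3. The only nontrivial automorphism of a path is the end-to-end reflection, so Aut(G) ≅ Z_2.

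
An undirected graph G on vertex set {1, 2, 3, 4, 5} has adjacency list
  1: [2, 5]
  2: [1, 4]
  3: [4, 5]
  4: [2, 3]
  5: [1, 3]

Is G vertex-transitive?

Yes

G is 2-regular and connected on 5 vertices, i.e. the cycle C_5. C_5 has 5 rotations and 5 reflections, so Aut(C_5) ≅ D_5 of order 10. This group acts transitively on the 5 vertices.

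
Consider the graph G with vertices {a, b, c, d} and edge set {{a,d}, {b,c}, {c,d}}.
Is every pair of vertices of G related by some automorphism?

No

Automorphisms preserve degree, but G has vertices of degree 1 and vertices of degree 2; no automorphism maps one to the other, so G is not vertex-transitive.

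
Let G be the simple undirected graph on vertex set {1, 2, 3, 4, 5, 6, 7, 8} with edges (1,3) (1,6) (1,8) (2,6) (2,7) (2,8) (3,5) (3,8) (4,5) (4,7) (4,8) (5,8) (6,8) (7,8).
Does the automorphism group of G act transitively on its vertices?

No

Vertex 8 is the only vertex of degree 7, so every automorphism fixes it; G is not vertex-transitive.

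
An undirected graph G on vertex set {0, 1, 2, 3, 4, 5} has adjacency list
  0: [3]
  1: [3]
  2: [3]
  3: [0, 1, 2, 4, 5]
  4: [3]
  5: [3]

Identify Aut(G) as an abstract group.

the symmetric group on 5 letters

Vertex 3 has degree 5 and every other vertex has degree 1, so G is the star K_{1,5} with centre 3. Any automorphism fixes the centre and permutes the 5 leaves freely, so Aut(G) ≅ S_5 of order 5! = 120.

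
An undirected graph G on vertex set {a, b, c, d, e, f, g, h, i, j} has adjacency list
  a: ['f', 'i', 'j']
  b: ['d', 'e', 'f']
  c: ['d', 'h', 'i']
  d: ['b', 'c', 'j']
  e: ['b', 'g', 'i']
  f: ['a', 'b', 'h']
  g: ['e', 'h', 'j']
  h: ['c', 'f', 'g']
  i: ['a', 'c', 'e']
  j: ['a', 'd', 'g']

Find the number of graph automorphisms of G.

120

G is 3-regular on 10 vertices with no triangles and no 4-cycles (girth 5): this is the Petersen graph. Viewing the Petersen graph as the Kneser graph K(5,2) — vertices are 2-subsets of {1,…,5}, edges join disjoint pairs — its automorphisms are exactly the permutations of the 5-element set, so Aut ≅ S_5 of order 120.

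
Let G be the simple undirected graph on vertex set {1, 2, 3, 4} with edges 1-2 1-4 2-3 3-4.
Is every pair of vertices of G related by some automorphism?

Yes

Every vertex has degree 2 and the graph is connected, so G is the 4-cycle C_4. C_4 has 4 rotations and 4 reflections, so Aut(C_4) ≅ D_4 of order 8. This group acts transitively on the 4 vertices.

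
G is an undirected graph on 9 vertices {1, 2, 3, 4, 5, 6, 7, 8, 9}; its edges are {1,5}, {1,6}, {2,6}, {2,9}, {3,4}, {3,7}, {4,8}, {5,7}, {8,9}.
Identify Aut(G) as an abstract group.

the dihedral group of order 18

Every vertex has degree 2 and the graph is connected, so G is the 9-cycle C_9. The automorphisms of the 9-cycle are exactly the symmetries of a regular 9-gon: the dihedral group D_9, |D_9| = 18.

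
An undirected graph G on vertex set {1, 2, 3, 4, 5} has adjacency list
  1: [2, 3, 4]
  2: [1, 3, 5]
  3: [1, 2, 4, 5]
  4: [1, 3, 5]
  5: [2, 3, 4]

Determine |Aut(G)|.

8

Vertex 3 is the unique vertex of degree 4; the remaining 4 vertices each have degree 3 and induce a cycle, so G is the wheel on 5 vertices with hub 3. Every automorphism fixes the hub and acts on the rim 4-cycle, so Aut(G) ≅ Aut(C_4) = D_4 of order 8.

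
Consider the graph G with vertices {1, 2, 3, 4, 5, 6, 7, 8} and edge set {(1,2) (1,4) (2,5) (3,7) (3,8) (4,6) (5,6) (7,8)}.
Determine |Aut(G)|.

G has two connected components, {1, 2, 4, 5, 6} and {3, 7, 8}; each is 2-regular, so G = C_5 ⊔ C_3. The components are non-isomorphic (different sizes), so Aut(G) = Aut(C_5) × Aut(C_3) = D_5 × D_3 of order 10·6 = 60.

60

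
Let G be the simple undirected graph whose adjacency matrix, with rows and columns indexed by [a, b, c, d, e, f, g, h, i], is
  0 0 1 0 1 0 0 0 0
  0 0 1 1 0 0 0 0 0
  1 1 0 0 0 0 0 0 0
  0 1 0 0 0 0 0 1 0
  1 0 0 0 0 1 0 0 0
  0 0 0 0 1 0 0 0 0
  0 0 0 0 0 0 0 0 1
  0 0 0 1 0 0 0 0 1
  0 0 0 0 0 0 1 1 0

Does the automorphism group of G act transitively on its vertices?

Automorphisms preserve degree, but G has vertices of degree 1 and vertices of degree 2; no automorphism maps one to the other, so G is not vertex-transitive.

No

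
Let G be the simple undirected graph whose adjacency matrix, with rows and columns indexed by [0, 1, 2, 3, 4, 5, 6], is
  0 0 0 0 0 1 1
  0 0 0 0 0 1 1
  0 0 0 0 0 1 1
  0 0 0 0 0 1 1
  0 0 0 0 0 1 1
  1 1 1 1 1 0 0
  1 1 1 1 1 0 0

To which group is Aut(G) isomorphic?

S_2 × S_5

The vertices split by degree into {5, 6} (degree 5) and {0, 1, 2, 3, 4} (degree 2); every edge runs between the two parts, so G is the complete bipartite graph K_{2,5}. The parts have unequal sizes, so no automorphism swaps them; each part is permuted independently, giving S_2 × S_5 of order 2!·5! = 240.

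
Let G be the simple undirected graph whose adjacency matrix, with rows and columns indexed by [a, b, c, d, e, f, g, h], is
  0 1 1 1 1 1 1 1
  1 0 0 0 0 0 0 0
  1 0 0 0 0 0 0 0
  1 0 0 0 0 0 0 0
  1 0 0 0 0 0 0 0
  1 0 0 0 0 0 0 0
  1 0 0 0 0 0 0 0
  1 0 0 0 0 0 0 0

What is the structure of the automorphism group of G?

Vertex a has degree 7 and every other vertex has degree 1, so G is the star K_{1,7} with centre a. The 7 leaves are pairwise interchangeable while the centre is fixed, giving Aut(G) = S_7.

the symmetric group on 7 letters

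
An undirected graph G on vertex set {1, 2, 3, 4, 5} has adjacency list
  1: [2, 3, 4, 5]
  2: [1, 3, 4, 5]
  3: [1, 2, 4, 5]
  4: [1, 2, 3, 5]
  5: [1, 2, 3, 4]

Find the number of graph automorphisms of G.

All 5 vertices are pairwise adjacent: G = K_5. Every bijection on the vertex set is an automorphism of K_5; hence Aut(K_5) ≅ S_5, order 120.

120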